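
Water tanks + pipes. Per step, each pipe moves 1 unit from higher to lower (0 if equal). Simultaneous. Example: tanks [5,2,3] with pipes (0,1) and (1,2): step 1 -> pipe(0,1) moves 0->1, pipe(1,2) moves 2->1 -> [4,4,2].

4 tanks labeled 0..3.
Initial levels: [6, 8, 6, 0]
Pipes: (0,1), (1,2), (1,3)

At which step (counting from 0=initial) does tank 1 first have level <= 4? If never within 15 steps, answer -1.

Answer: 5

Derivation:
Step 1: flows [1->0,1->2,1->3] -> levels [7 5 7 1]
Step 2: flows [0->1,2->1,1->3] -> levels [6 6 6 2]
Step 3: flows [0=1,1=2,1->3] -> levels [6 5 6 3]
Step 4: flows [0->1,2->1,1->3] -> levels [5 6 5 4]
Step 5: flows [1->0,1->2,1->3] -> levels [6 3 6 5]
Tank 1 first reaches <=4 at step 5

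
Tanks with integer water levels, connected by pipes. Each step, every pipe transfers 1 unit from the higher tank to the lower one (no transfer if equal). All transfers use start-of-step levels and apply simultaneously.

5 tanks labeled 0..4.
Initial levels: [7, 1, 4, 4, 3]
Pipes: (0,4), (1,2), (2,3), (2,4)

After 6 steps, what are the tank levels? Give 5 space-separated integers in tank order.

Answer: 5 3 5 3 3

Derivation:
Step 1: flows [0->4,2->1,2=3,2->4] -> levels [6 2 2 4 5]
Step 2: flows [0->4,1=2,3->2,4->2] -> levels [5 2 4 3 5]
Step 3: flows [0=4,2->1,2->3,4->2] -> levels [5 3 3 4 4]
Step 4: flows [0->4,1=2,3->2,4->2] -> levels [4 3 5 3 4]
Step 5: flows [0=4,2->1,2->3,2->4] -> levels [4 4 2 4 5]
Step 6: flows [4->0,1->2,3->2,4->2] -> levels [5 3 5 3 3]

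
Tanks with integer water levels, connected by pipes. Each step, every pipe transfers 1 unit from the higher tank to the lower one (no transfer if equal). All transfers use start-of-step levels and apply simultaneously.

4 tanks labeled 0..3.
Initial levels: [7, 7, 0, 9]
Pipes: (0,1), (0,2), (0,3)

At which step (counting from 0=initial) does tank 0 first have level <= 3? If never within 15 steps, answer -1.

Step 1: flows [0=1,0->2,3->0] -> levels [7 7 1 8]
Step 2: flows [0=1,0->2,3->0] -> levels [7 7 2 7]
Step 3: flows [0=1,0->2,0=3] -> levels [6 7 3 7]
Step 4: flows [1->0,0->2,3->0] -> levels [7 6 4 6]
Step 5: flows [0->1,0->2,0->3] -> levels [4 7 5 7]
Step 6: flows [1->0,2->0,3->0] -> levels [7 6 4 6]
  -> period-2 cycle (repeats step 4); tank 0 never drops to <=3
Tank 0 never reaches <=3 within 15 steps

Answer: -1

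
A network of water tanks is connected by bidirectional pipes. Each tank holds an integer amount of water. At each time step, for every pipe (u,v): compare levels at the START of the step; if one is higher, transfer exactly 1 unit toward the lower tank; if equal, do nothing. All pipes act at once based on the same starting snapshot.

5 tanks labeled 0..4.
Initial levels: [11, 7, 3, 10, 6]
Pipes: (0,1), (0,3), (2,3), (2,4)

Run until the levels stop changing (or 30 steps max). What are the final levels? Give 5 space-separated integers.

Step 1: flows [0->1,0->3,3->2,4->2] -> levels [9 8 5 10 5]
Step 2: flows [0->1,3->0,3->2,2=4] -> levels [9 9 6 8 5]
Step 3: flows [0=1,0->3,3->2,2->4] -> levels [8 9 6 8 6]
Step 4: flows [1->0,0=3,3->2,2=4] -> levels [9 8 7 7 6]
Step 5: flows [0->1,0->3,2=3,2->4] -> levels [7 9 6 8 7]
Step 6: flows [1->0,3->0,3->2,4->2] -> levels [9 8 8 6 6]
Step 7: flows [0->1,0->3,2->3,2->4] -> levels [7 9 6 8 7]
  -> period-2 cycle: step 7 state = step 5 state; never stabilizes
  -> state at step 30: (30-5) mod 2 = 1, same as step 6 -> [9 8 8 6 6]

Answer: 9 8 8 6 6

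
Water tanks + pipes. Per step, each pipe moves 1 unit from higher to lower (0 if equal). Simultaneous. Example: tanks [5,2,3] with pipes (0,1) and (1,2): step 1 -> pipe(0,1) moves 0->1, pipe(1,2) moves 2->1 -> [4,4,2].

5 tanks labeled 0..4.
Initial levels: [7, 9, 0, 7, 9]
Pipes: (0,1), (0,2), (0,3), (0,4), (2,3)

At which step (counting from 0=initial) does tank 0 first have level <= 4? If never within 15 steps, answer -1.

Step 1: flows [1->0,0->2,0=3,4->0,3->2] -> levels [8 8 2 6 8]
Step 2: flows [0=1,0->2,0->3,0=4,3->2] -> levels [6 8 4 6 8]
Step 3: flows [1->0,0->2,0=3,4->0,3->2] -> levels [7 7 6 5 7]
Step 4: flows [0=1,0->2,0->3,0=4,2->3] -> levels [5 7 6 7 7]
Step 5: flows [1->0,2->0,3->0,4->0,3->2] -> levels [9 6 6 5 6]
Step 6: flows [0->1,0->2,0->3,0->4,2->3] -> levels [5 7 6 7 7]
  -> period-2 cycle (repeats step 4); tank 0 never drops to <=4
Tank 0 never reaches <=4 within 15 steps

Answer: -1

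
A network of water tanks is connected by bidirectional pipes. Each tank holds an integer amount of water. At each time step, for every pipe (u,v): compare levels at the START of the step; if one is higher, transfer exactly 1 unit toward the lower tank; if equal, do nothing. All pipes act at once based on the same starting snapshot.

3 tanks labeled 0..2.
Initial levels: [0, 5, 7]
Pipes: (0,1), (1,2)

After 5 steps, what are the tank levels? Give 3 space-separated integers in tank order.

Step 1: flows [1->0,2->1] -> levels [1 5 6]
Step 2: flows [1->0,2->1] -> levels [2 5 5]
Step 3: flows [1->0,1=2] -> levels [3 4 5]
Step 4: flows [1->0,2->1] -> levels [4 4 4]
Step 5: flows [0=1,1=2] -> levels [4 4 4]

Answer: 4 4 4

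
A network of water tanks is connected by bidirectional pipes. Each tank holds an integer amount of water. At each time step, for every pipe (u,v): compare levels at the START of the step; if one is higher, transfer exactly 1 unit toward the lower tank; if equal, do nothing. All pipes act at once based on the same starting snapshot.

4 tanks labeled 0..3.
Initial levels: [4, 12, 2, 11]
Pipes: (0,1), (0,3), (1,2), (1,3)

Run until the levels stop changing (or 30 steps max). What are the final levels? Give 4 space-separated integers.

Step 1: flows [1->0,3->0,1->2,1->3] -> levels [6 9 3 11]
Step 2: flows [1->0,3->0,1->2,3->1] -> levels [8 8 4 9]
Step 3: flows [0=1,3->0,1->2,3->1] -> levels [9 8 5 7]
Step 4: flows [0->1,0->3,1->2,1->3] -> levels [7 7 6 9]
Step 5: flows [0=1,3->0,1->2,3->1] -> levels [8 7 7 7]
Step 6: flows [0->1,0->3,1=2,1=3] -> levels [6 8 7 8]
Step 7: flows [1->0,3->0,1->2,1=3] -> levels [8 6 8 7]
Step 8: flows [0->1,0->3,2->1,3->1] -> levels [6 9 7 7]
Step 9: flows [1->0,3->0,1->2,1->3] -> levels [8 6 8 7]
  -> period-2 cycle: step 9 state = step 7 state; never stabilizes
  -> state at step 30: (30-7) mod 2 = 1, same as step 8 -> [6 9 7 7]

Answer: 6 9 7 7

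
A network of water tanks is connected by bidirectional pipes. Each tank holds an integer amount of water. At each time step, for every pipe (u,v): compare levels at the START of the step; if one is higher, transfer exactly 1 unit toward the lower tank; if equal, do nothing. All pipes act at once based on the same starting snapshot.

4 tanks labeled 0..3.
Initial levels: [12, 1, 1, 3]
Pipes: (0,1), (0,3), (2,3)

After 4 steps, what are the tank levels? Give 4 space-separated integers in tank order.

Answer: 4 5 4 4

Derivation:
Step 1: flows [0->1,0->3,3->2] -> levels [10 2 2 3]
Step 2: flows [0->1,0->3,3->2] -> levels [8 3 3 3]
Step 3: flows [0->1,0->3,2=3] -> levels [6 4 3 4]
Step 4: flows [0->1,0->3,3->2] -> levels [4 5 4 4]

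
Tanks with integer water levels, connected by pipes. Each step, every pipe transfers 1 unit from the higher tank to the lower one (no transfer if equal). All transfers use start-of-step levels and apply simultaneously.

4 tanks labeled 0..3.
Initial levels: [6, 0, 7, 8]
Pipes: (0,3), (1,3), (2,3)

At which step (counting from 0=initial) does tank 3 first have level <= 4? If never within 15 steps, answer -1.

Step 1: flows [3->0,3->1,3->2] -> levels [7 1 8 5]
Step 2: flows [0->3,3->1,2->3] -> levels [6 2 7 6]
Step 3: flows [0=3,3->1,2->3] -> levels [6 3 6 6]
Step 4: flows [0=3,3->1,2=3] -> levels [6 4 6 5]
Step 5: flows [0->3,3->1,2->3] -> levels [5 5 5 6]
Step 6: flows [3->0,3->1,3->2] -> levels [6 6 6 3]
Tank 3 first reaches <=4 at step 6

Answer: 6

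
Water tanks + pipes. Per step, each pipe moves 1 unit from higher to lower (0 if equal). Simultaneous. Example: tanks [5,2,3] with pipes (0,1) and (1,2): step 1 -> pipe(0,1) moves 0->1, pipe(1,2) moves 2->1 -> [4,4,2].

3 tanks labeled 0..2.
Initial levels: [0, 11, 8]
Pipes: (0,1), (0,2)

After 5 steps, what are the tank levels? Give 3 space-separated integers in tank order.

Answer: 7 6 6

Derivation:
Step 1: flows [1->0,2->0] -> levels [2 10 7]
Step 2: flows [1->0,2->0] -> levels [4 9 6]
Step 3: flows [1->0,2->0] -> levels [6 8 5]
Step 4: flows [1->0,0->2] -> levels [6 7 6]
Step 5: flows [1->0,0=2] -> levels [7 6 6]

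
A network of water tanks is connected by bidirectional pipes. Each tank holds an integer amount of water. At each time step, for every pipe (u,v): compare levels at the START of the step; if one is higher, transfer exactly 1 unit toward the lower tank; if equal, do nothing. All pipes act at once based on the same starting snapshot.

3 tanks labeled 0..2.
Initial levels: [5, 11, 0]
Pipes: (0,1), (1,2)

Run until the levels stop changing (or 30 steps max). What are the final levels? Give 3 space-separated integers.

Step 1: flows [1->0,1->2] -> levels [6 9 1]
Step 2: flows [1->0,1->2] -> levels [7 7 2]
Step 3: flows [0=1,1->2] -> levels [7 6 3]
Step 4: flows [0->1,1->2] -> levels [6 6 4]
Step 5: flows [0=1,1->2] -> levels [6 5 5]
Step 6: flows [0->1,1=2] -> levels [5 6 5]
Step 7: flows [1->0,1->2] -> levels [6 4 6]
Step 8: flows [0->1,2->1] -> levels [5 6 5]
  -> period-2 cycle: step 8 state = step 6 state; never stabilizes
  -> state at step 30: (30-6) mod 2 = 0, same as step 6 -> [5 6 5]

Answer: 5 6 5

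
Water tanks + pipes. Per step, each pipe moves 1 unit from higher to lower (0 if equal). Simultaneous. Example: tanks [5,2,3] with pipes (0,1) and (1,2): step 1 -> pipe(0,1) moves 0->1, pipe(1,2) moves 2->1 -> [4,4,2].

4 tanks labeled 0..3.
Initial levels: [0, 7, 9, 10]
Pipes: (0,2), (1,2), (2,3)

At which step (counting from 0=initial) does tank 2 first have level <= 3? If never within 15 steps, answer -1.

Answer: -1

Derivation:
Step 1: flows [2->0,2->1,3->2] -> levels [1 8 8 9]
Step 2: flows [2->0,1=2,3->2] -> levels [2 8 8 8]
Step 3: flows [2->0,1=2,2=3] -> levels [3 8 7 8]
Step 4: flows [2->0,1->2,3->2] -> levels [4 7 8 7]
Step 5: flows [2->0,2->1,2->3] -> levels [5 8 5 8]
Step 6: flows [0=2,1->2,3->2] -> levels [5 7 7 7]
Step 7: flows [2->0,1=2,2=3] -> levels [6 7 6 7]
Step 8: flows [0=2,1->2,3->2] -> levels [6 6 8 6]
Step 9: flows [2->0,2->1,2->3] -> levels [7 7 5 7]
Step 10: flows [0->2,1->2,3->2] -> levels [6 6 8 6]
  -> period-2 cycle (repeats step 8); tank 2 never drops to <=3
Tank 2 never reaches <=3 within 15 steps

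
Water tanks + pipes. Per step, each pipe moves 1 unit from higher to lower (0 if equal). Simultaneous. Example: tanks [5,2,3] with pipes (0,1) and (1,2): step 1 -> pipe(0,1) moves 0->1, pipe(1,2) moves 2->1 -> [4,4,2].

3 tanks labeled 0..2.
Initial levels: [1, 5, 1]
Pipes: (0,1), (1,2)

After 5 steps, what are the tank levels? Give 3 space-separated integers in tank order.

Answer: 2 3 2

Derivation:
Step 1: flows [1->0,1->2] -> levels [2 3 2]
Step 2: flows [1->0,1->2] -> levels [3 1 3]
Step 3: flows [0->1,2->1] -> levels [2 3 2]
  -> period-2 cycle: step 3 state = step 1 state
  -> state at step 5: (5-1) mod 2 = 0, same as step 1 -> [2 3 2]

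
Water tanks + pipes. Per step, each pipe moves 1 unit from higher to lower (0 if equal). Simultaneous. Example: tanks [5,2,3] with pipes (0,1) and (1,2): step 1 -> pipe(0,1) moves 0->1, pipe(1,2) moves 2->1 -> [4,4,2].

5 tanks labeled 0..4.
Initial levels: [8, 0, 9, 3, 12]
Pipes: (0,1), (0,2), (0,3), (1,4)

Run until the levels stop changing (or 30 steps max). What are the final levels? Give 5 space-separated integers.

Step 1: flows [0->1,2->0,0->3,4->1] -> levels [7 2 8 4 11]
Step 2: flows [0->1,2->0,0->3,4->1] -> levels [6 4 7 5 10]
Step 3: flows [0->1,2->0,0->3,4->1] -> levels [5 6 6 6 9]
Step 4: flows [1->0,2->0,3->0,4->1] -> levels [8 6 5 5 8]
Step 5: flows [0->1,0->2,0->3,4->1] -> levels [5 8 6 6 7]
Step 6: flows [1->0,2->0,3->0,1->4] -> levels [8 6 5 5 8]
  -> period-2 cycle: step 6 state = step 4 state; never stabilizes
  -> state at step 30: (30-4) mod 2 = 0, same as step 4 -> [8 6 5 5 8]

Answer: 8 6 5 5 8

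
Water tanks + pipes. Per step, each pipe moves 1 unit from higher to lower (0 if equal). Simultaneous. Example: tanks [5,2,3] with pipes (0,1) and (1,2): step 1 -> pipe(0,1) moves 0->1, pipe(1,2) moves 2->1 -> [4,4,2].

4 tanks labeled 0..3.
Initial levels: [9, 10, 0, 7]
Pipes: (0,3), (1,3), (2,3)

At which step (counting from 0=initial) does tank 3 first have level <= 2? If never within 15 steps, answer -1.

Step 1: flows [0->3,1->3,3->2] -> levels [8 9 1 8]
Step 2: flows [0=3,1->3,3->2] -> levels [8 8 2 8]
Step 3: flows [0=3,1=3,3->2] -> levels [8 8 3 7]
Step 4: flows [0->3,1->3,3->2] -> levels [7 7 4 8]
Step 5: flows [3->0,3->1,3->2] -> levels [8 8 5 5]
Step 6: flows [0->3,1->3,2=3] -> levels [7 7 5 7]
Step 7: flows [0=3,1=3,3->2] -> levels [7 7 6 6]
Step 8: flows [0->3,1->3,2=3] -> levels [6 6 6 8]
Step 9: flows [3->0,3->1,3->2] -> levels [7 7 7 5]
Step 10: flows [0->3,1->3,2->3] -> levels [6 6 6 8]
  -> period-2 cycle (repeats step 8); tank 3 never drops to <=2
Tank 3 never reaches <=2 within 15 steps

Answer: -1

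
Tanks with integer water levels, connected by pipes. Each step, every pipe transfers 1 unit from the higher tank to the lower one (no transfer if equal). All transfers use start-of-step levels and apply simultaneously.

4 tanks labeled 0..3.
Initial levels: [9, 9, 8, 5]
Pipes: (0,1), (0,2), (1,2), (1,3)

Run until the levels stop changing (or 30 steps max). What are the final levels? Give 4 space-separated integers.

Answer: 7 10 7 7

Derivation:
Step 1: flows [0=1,0->2,1->2,1->3] -> levels [8 7 10 6]
Step 2: flows [0->1,2->0,2->1,1->3] -> levels [8 8 8 7]
Step 3: flows [0=1,0=2,1=2,1->3] -> levels [8 7 8 8]
Step 4: flows [0->1,0=2,2->1,3->1] -> levels [7 10 7 7]
Step 5: flows [1->0,0=2,1->2,1->3] -> levels [8 7 8 8]
  -> period-2 cycle: step 5 state = step 3 state; never stabilizes
  -> state at step 30: (30-3) mod 2 = 1, same as step 4 -> [7 10 7 7]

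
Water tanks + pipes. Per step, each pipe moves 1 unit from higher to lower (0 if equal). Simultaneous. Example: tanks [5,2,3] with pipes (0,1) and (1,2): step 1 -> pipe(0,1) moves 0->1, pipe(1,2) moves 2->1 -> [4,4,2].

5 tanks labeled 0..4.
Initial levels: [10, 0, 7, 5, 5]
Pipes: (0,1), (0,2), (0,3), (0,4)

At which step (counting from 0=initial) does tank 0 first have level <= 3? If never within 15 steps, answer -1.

Step 1: flows [0->1,0->2,0->3,0->4] -> levels [6 1 8 6 6]
Step 2: flows [0->1,2->0,0=3,0=4] -> levels [6 2 7 6 6]
Step 3: flows [0->1,2->0,0=3,0=4] -> levels [6 3 6 6 6]
Step 4: flows [0->1,0=2,0=3,0=4] -> levels [5 4 6 6 6]
Step 5: flows [0->1,2->0,3->0,4->0] -> levels [7 5 5 5 5]
Step 6: flows [0->1,0->2,0->3,0->4] -> levels [3 6 6 6 6]
Tank 0 first reaches <=3 at step 6

Answer: 6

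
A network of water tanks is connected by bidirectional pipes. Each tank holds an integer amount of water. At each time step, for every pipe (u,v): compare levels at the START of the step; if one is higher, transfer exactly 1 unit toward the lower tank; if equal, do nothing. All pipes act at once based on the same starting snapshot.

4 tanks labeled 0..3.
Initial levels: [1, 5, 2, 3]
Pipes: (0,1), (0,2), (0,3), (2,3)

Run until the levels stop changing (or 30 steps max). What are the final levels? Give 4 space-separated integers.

Step 1: flows [1->0,2->0,3->0,3->2] -> levels [4 4 2 1]
Step 2: flows [0=1,0->2,0->3,2->3] -> levels [2 4 2 3]
Step 3: flows [1->0,0=2,3->0,3->2] -> levels [4 3 3 1]
Step 4: flows [0->1,0->2,0->3,2->3] -> levels [1 4 3 3]
Step 5: flows [1->0,2->0,3->0,2=3] -> levels [4 3 2 2]
Step 6: flows [0->1,0->2,0->3,2=3] -> levels [1 4 3 3]
  -> period-2 cycle: step 6 state = step 4 state; never stabilizes
  -> state at step 30: (30-4) mod 2 = 0, same as step 4 -> [1 4 3 3]

Answer: 1 4 3 3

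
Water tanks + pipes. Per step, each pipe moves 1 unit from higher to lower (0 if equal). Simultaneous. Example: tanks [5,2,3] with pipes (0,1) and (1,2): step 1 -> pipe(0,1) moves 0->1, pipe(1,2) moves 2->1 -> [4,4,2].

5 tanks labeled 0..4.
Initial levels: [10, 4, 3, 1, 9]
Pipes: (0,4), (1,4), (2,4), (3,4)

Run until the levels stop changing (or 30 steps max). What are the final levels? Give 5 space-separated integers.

Step 1: flows [0->4,4->1,4->2,4->3] -> levels [9 5 4 2 7]
Step 2: flows [0->4,4->1,4->2,4->3] -> levels [8 6 5 3 5]
Step 3: flows [0->4,1->4,2=4,4->3] -> levels [7 5 5 4 6]
Step 4: flows [0->4,4->1,4->2,4->3] -> levels [6 6 6 5 4]
Step 5: flows [0->4,1->4,2->4,3->4] -> levels [5 5 5 4 8]
Step 6: flows [4->0,4->1,4->2,4->3] -> levels [6 6 6 5 4]
  -> period-2 cycle: step 6 state = step 4 state; never stabilizes
  -> state at step 30: (30-4) mod 2 = 0, same as step 4 -> [6 6 6 5 4]

Answer: 6 6 6 5 4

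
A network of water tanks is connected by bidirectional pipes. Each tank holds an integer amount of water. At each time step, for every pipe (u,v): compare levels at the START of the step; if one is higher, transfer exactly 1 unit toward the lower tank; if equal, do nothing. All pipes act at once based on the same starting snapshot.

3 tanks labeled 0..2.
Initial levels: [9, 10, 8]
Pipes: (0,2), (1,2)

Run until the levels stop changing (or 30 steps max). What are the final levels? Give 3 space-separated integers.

Answer: 9 10 8

Derivation:
Step 1: flows [0->2,1->2] -> levels [8 9 10]
Step 2: flows [2->0,2->1] -> levels [9 10 8]
  -> period-2 cycle: step 2 state = step 0 state; never stabilizes
  -> state at step 30: (30-0) mod 2 = 0, same as step 0 -> [9 10 8]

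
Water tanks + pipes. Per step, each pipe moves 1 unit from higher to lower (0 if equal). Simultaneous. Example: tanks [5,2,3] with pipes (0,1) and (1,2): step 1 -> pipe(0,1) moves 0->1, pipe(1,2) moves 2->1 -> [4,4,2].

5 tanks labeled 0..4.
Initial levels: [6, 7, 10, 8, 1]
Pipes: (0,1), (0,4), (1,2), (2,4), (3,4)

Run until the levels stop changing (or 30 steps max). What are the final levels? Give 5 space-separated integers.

Step 1: flows [1->0,0->4,2->1,2->4,3->4] -> levels [6 7 8 7 4]
Step 2: flows [1->0,0->4,2->1,2->4,3->4] -> levels [6 7 6 6 7]
Step 3: flows [1->0,4->0,1->2,4->2,4->3] -> levels [8 5 8 7 4]
Step 4: flows [0->1,0->4,2->1,2->4,3->4] -> levels [6 7 6 6 7]
  -> period-2 cycle: step 4 state = step 2 state; never stabilizes
  -> state at step 30: (30-2) mod 2 = 0, same as step 2 -> [6 7 6 6 7]

Answer: 6 7 6 6 7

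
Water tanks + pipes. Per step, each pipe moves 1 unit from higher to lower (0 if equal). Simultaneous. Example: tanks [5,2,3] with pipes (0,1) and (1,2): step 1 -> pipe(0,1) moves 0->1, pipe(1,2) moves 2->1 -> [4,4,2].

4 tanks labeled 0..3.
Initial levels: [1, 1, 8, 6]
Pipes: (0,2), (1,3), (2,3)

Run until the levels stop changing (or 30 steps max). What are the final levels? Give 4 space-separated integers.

Step 1: flows [2->0,3->1,2->3] -> levels [2 2 6 6]
Step 2: flows [2->0,3->1,2=3] -> levels [3 3 5 5]
Step 3: flows [2->0,3->1,2=3] -> levels [4 4 4 4]
Step 4: flows [0=2,1=3,2=3] -> levels [4 4 4 4]
  -> stable (no change)

Answer: 4 4 4 4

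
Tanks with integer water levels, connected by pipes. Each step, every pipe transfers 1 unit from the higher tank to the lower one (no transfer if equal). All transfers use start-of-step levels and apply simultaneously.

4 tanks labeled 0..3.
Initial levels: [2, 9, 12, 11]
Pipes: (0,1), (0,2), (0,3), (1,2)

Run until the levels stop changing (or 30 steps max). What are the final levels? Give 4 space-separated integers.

Answer: 7 9 9 9

Derivation:
Step 1: flows [1->0,2->0,3->0,2->1] -> levels [5 9 10 10]
Step 2: flows [1->0,2->0,3->0,2->1] -> levels [8 9 8 9]
Step 3: flows [1->0,0=2,3->0,1->2] -> levels [10 7 9 8]
Step 4: flows [0->1,0->2,0->3,2->1] -> levels [7 9 9 9]
Step 5: flows [1->0,2->0,3->0,1=2] -> levels [10 8 8 8]
Step 6: flows [0->1,0->2,0->3,1=2] -> levels [7 9 9 9]
  -> period-2 cycle: step 6 state = step 4 state; never stabilizes
  -> state at step 30: (30-4) mod 2 = 0, same as step 4 -> [7 9 9 9]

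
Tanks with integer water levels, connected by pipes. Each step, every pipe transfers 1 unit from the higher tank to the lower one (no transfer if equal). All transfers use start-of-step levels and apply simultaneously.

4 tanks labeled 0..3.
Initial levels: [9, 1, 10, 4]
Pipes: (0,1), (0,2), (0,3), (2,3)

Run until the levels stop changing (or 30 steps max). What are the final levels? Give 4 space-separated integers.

Step 1: flows [0->1,2->0,0->3,2->3] -> levels [8 2 8 6]
Step 2: flows [0->1,0=2,0->3,2->3] -> levels [6 3 7 8]
Step 3: flows [0->1,2->0,3->0,3->2] -> levels [7 4 7 6]
Step 4: flows [0->1,0=2,0->3,2->3] -> levels [5 5 6 8]
Step 5: flows [0=1,2->0,3->0,3->2] -> levels [7 5 6 6]
Step 6: flows [0->1,0->2,0->3,2=3] -> levels [4 6 7 7]
Step 7: flows [1->0,2->0,3->0,2=3] -> levels [7 5 6 6]
  -> period-2 cycle: step 7 state = step 5 state; never stabilizes
  -> state at step 30: (30-5) mod 2 = 1, same as step 6 -> [4 6 7 7]

Answer: 4 6 7 7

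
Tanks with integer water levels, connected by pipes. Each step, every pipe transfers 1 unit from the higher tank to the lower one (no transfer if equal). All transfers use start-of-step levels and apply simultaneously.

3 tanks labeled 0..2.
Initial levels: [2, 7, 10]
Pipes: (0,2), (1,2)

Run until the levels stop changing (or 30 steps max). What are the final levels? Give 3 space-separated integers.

Answer: 7 7 5

Derivation:
Step 1: flows [2->0,2->1] -> levels [3 8 8]
Step 2: flows [2->0,1=2] -> levels [4 8 7]
Step 3: flows [2->0,1->2] -> levels [5 7 7]
Step 4: flows [2->0,1=2] -> levels [6 7 6]
Step 5: flows [0=2,1->2] -> levels [6 6 7]
Step 6: flows [2->0,2->1] -> levels [7 7 5]
Step 7: flows [0->2,1->2] -> levels [6 6 7]
  -> period-2 cycle: step 7 state = step 5 state; never stabilizes
  -> state at step 30: (30-5) mod 2 = 1, same as step 6 -> [7 7 5]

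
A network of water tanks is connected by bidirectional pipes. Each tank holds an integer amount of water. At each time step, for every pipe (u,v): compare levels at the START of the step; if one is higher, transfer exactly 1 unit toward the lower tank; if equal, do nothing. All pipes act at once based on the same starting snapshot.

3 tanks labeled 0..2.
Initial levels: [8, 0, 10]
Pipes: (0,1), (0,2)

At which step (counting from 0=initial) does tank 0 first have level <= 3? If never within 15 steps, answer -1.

Answer: -1

Derivation:
Step 1: flows [0->1,2->0] -> levels [8 1 9]
Step 2: flows [0->1,2->0] -> levels [8 2 8]
Step 3: flows [0->1,0=2] -> levels [7 3 8]
Step 4: flows [0->1,2->0] -> levels [7 4 7]
Step 5: flows [0->1,0=2] -> levels [6 5 7]
Step 6: flows [0->1,2->0] -> levels [6 6 6]
Step 7: flows [0=1,0=2] -> levels [6 6 6]
  -> stable; tank 0 stays at 6 > 3
Tank 0 never reaches <=3 within 15 steps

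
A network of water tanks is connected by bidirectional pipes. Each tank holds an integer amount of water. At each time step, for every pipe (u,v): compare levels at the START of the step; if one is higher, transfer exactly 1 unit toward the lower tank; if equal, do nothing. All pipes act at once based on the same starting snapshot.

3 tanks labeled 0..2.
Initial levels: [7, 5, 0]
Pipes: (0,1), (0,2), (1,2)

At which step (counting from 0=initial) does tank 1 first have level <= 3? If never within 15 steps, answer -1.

Answer: -1

Derivation:
Step 1: flows [0->1,0->2,1->2] -> levels [5 5 2]
Step 2: flows [0=1,0->2,1->2] -> levels [4 4 4]
Step 3: flows [0=1,0=2,1=2] -> levels [4 4 4]
  -> stable; tank 1 stays at 4 > 3
Tank 1 never reaches <=3 within 15 steps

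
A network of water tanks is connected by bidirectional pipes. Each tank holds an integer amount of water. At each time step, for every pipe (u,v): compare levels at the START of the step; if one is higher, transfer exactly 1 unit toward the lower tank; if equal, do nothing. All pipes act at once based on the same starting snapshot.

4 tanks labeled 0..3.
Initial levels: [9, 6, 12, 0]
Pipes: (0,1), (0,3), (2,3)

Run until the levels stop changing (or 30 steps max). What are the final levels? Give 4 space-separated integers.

Answer: 6 7 6 8

Derivation:
Step 1: flows [0->1,0->3,2->3] -> levels [7 7 11 2]
Step 2: flows [0=1,0->3,2->3] -> levels [6 7 10 4]
Step 3: flows [1->0,0->3,2->3] -> levels [6 6 9 6]
Step 4: flows [0=1,0=3,2->3] -> levels [6 6 8 7]
Step 5: flows [0=1,3->0,2->3] -> levels [7 6 7 7]
Step 6: flows [0->1,0=3,2=3] -> levels [6 7 7 7]
Step 7: flows [1->0,3->0,2=3] -> levels [8 6 7 6]
Step 8: flows [0->1,0->3,2->3] -> levels [6 7 6 8]
Step 9: flows [1->0,3->0,3->2] -> levels [8 6 7 6]
  -> period-2 cycle: step 9 state = step 7 state; never stabilizes
  -> state at step 30: (30-7) mod 2 = 1, same as step 8 -> [6 7 6 8]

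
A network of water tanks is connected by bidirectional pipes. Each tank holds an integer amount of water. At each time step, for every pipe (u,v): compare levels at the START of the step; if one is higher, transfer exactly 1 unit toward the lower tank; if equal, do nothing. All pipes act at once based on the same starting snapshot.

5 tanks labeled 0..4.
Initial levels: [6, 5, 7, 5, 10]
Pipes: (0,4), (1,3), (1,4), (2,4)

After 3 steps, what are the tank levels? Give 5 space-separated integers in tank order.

Answer: 7 7 7 6 6

Derivation:
Step 1: flows [4->0,1=3,4->1,4->2] -> levels [7 6 8 5 7]
Step 2: flows [0=4,1->3,4->1,2->4] -> levels [7 6 7 6 7]
Step 3: flows [0=4,1=3,4->1,2=4] -> levels [7 7 7 6 6]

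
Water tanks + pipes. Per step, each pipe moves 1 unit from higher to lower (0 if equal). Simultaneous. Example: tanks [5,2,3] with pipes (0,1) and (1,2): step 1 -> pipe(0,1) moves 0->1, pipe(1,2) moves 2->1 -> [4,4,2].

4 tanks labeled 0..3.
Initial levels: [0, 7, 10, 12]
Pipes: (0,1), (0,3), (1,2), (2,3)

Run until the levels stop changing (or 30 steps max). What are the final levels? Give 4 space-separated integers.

Step 1: flows [1->0,3->0,2->1,3->2] -> levels [2 7 10 10]
Step 2: flows [1->0,3->0,2->1,2=3] -> levels [4 7 9 9]
Step 3: flows [1->0,3->0,2->1,2=3] -> levels [6 7 8 8]
Step 4: flows [1->0,3->0,2->1,2=3] -> levels [8 7 7 7]
Step 5: flows [0->1,0->3,1=2,2=3] -> levels [6 8 7 8]
Step 6: flows [1->0,3->0,1->2,3->2] -> levels [8 6 9 6]
Step 7: flows [0->1,0->3,2->1,2->3] -> levels [6 8 7 8]
  -> period-2 cycle: step 7 state = step 5 state; never stabilizes
  -> state at step 30: (30-5) mod 2 = 1, same as step 6 -> [8 6 9 6]

Answer: 8 6 9 6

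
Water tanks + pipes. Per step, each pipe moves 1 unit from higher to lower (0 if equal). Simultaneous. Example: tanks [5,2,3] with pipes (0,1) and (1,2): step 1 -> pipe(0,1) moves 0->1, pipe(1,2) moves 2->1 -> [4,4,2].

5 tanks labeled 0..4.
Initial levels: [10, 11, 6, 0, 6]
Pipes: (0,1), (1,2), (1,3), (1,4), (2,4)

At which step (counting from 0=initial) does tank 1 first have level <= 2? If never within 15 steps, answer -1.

Answer: -1

Derivation:
Step 1: flows [1->0,1->2,1->3,1->4,2=4] -> levels [11 7 7 1 7]
Step 2: flows [0->1,1=2,1->3,1=4,2=4] -> levels [10 7 7 2 7]
Step 3: flows [0->1,1=2,1->3,1=4,2=4] -> levels [9 7 7 3 7]
Step 4: flows [0->1,1=2,1->3,1=4,2=4] -> levels [8 7 7 4 7]
Step 5: flows [0->1,1=2,1->3,1=4,2=4] -> levels [7 7 7 5 7]
Step 6: flows [0=1,1=2,1->3,1=4,2=4] -> levels [7 6 7 6 7]
Step 7: flows [0->1,2->1,1=3,4->1,2=4] -> levels [6 9 6 6 6]
Step 8: flows [1->0,1->2,1->3,1->4,2=4] -> levels [7 5 7 7 7]
Step 9: flows [0->1,2->1,3->1,4->1,2=4] -> levels [6 9 6 6 6]
  -> period-2 cycle (repeats step 7); tank 1 never drops to <=2
Tank 1 never reaches <=2 within 15 steps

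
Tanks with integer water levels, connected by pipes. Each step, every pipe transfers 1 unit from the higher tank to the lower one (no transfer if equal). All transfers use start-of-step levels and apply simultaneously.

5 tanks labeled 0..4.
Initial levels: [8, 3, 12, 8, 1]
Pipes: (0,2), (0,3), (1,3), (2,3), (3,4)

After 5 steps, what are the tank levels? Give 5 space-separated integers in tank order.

Step 1: flows [2->0,0=3,3->1,2->3,3->4] -> levels [9 4 10 7 2]
Step 2: flows [2->0,0->3,3->1,2->3,3->4] -> levels [9 5 8 7 3]
Step 3: flows [0->2,0->3,3->1,2->3,3->4] -> levels [7 6 8 7 4]
Step 4: flows [2->0,0=3,3->1,2->3,3->4] -> levels [8 7 6 6 5]
Step 5: flows [0->2,0->3,1->3,2=3,3->4] -> levels [6 6 7 7 6]

Answer: 6 6 7 7 6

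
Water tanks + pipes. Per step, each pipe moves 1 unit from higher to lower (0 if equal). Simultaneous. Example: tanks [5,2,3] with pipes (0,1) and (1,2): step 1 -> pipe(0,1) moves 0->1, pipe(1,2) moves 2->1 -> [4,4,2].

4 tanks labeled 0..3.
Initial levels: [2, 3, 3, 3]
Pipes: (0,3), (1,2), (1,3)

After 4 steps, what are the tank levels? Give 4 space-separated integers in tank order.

Answer: 2 2 3 4

Derivation:
Step 1: flows [3->0,1=2,1=3] -> levels [3 3 3 2]
Step 2: flows [0->3,1=2,1->3] -> levels [2 2 3 4]
Step 3: flows [3->0,2->1,3->1] -> levels [3 4 2 2]
Step 4: flows [0->3,1->2,1->3] -> levels [2 2 3 4]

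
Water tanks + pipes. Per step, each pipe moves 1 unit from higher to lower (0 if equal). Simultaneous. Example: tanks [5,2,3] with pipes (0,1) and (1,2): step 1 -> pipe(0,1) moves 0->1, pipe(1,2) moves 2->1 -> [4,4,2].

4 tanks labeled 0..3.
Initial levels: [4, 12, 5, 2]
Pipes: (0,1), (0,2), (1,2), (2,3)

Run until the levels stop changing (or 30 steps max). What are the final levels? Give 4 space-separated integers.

Answer: 6 6 5 6

Derivation:
Step 1: flows [1->0,2->0,1->2,2->3] -> levels [6 10 4 3]
Step 2: flows [1->0,0->2,1->2,2->3] -> levels [6 8 5 4]
Step 3: flows [1->0,0->2,1->2,2->3] -> levels [6 6 6 5]
Step 4: flows [0=1,0=2,1=2,2->3] -> levels [6 6 5 6]
Step 5: flows [0=1,0->2,1->2,3->2] -> levels [5 5 8 5]
Step 6: flows [0=1,2->0,2->1,2->3] -> levels [6 6 5 6]
  -> period-2 cycle: step 6 state = step 4 state; never stabilizes
  -> state at step 30: (30-4) mod 2 = 0, same as step 4 -> [6 6 5 6]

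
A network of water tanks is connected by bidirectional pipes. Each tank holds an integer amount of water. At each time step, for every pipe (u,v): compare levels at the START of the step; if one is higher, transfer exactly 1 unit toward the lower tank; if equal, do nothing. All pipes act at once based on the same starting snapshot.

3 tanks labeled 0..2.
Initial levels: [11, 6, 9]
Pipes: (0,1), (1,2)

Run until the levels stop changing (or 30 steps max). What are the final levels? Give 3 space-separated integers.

Step 1: flows [0->1,2->1] -> levels [10 8 8]
Step 2: flows [0->1,1=2] -> levels [9 9 8]
Step 3: flows [0=1,1->2] -> levels [9 8 9]
Step 4: flows [0->1,2->1] -> levels [8 10 8]
Step 5: flows [1->0,1->2] -> levels [9 8 9]
  -> period-2 cycle: step 5 state = step 3 state; never stabilizes
  -> state at step 30: (30-3) mod 2 = 1, same as step 4 -> [8 10 8]

Answer: 8 10 8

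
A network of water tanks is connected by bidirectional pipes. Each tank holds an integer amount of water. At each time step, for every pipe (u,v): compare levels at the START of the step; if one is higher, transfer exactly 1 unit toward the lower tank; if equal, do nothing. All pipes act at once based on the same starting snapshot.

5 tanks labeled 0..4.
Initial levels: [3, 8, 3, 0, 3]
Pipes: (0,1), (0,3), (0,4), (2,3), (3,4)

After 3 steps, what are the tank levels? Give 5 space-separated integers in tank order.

Step 1: flows [1->0,0->3,0=4,2->3,4->3] -> levels [3 7 2 3 2]
Step 2: flows [1->0,0=3,0->4,3->2,3->4] -> levels [3 6 3 1 4]
Step 3: flows [1->0,0->3,4->0,2->3,4->3] -> levels [4 5 2 4 2]

Answer: 4 5 2 4 2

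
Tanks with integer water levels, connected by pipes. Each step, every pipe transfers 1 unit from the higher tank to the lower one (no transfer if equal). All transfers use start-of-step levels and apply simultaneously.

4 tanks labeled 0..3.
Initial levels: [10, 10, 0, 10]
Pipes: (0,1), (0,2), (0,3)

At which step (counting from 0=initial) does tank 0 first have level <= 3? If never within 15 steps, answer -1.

Answer: -1

Derivation:
Step 1: flows [0=1,0->2,0=3] -> levels [9 10 1 10]
Step 2: flows [1->0,0->2,3->0] -> levels [10 9 2 9]
Step 3: flows [0->1,0->2,0->3] -> levels [7 10 3 10]
Step 4: flows [1->0,0->2,3->0] -> levels [8 9 4 9]
Step 5: flows [1->0,0->2,3->0] -> levels [9 8 5 8]
Step 6: flows [0->1,0->2,0->3] -> levels [6 9 6 9]
Step 7: flows [1->0,0=2,3->0] -> levels [8 8 6 8]
Step 8: flows [0=1,0->2,0=3] -> levels [7 8 7 8]
Step 9: flows [1->0,0=2,3->0] -> levels [9 7 7 7]
Step 10: flows [0->1,0->2,0->3] -> levels [6 8 8 8]
Step 11: flows [1->0,2->0,3->0] -> levels [9 7 7 7]
  -> period-2 cycle (repeats step 9); tank 0 never drops to <=3
Tank 0 never reaches <=3 within 15 steps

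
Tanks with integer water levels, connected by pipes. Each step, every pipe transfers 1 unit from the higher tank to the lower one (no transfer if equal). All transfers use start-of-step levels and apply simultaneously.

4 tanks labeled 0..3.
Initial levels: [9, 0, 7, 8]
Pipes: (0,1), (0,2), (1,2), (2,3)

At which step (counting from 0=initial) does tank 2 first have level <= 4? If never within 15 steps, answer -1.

Step 1: flows [0->1,0->2,2->1,3->2] -> levels [7 2 8 7]
Step 2: flows [0->1,2->0,2->1,2->3] -> levels [7 4 5 8]
Step 3: flows [0->1,0->2,2->1,3->2] -> levels [5 6 6 7]
Step 4: flows [1->0,2->0,1=2,3->2] -> levels [7 5 6 6]
Step 5: flows [0->1,0->2,2->1,2=3] -> levels [5 7 6 6]
Step 6: flows [1->0,2->0,1->2,2=3] -> levels [7 5 6 6]
  -> period-2 cycle (repeats step 4); tank 2 never drops to <=4
Tank 2 never reaches <=4 within 15 steps

Answer: -1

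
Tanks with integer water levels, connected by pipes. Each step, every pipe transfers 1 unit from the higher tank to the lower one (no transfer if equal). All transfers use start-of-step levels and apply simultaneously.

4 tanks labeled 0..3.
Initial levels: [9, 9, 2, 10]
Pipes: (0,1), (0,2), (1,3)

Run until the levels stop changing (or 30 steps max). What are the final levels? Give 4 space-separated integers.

Answer: 8 7 7 8

Derivation:
Step 1: flows [0=1,0->2,3->1] -> levels [8 10 3 9]
Step 2: flows [1->0,0->2,1->3] -> levels [8 8 4 10]
Step 3: flows [0=1,0->2,3->1] -> levels [7 9 5 9]
Step 4: flows [1->0,0->2,1=3] -> levels [7 8 6 9]
Step 5: flows [1->0,0->2,3->1] -> levels [7 8 7 8]
Step 6: flows [1->0,0=2,1=3] -> levels [8 7 7 8]
Step 7: flows [0->1,0->2,3->1] -> levels [6 9 8 7]
Step 8: flows [1->0,2->0,1->3] -> levels [8 7 7 8]
  -> period-2 cycle: step 8 state = step 6 state; never stabilizes
  -> state at step 30: (30-6) mod 2 = 0, same as step 6 -> [8 7 7 8]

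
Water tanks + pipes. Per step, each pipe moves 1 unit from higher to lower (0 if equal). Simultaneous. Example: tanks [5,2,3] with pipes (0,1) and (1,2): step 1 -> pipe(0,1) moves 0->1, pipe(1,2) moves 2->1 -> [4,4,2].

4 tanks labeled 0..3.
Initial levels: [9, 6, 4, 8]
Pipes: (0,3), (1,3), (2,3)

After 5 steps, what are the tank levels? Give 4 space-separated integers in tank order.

Step 1: flows [0->3,3->1,3->2] -> levels [8 7 5 7]
Step 2: flows [0->3,1=3,3->2] -> levels [7 7 6 7]
Step 3: flows [0=3,1=3,3->2] -> levels [7 7 7 6]
Step 4: flows [0->3,1->3,2->3] -> levels [6 6 6 9]
Step 5: flows [3->0,3->1,3->2] -> levels [7 7 7 6]

Answer: 7 7 7 6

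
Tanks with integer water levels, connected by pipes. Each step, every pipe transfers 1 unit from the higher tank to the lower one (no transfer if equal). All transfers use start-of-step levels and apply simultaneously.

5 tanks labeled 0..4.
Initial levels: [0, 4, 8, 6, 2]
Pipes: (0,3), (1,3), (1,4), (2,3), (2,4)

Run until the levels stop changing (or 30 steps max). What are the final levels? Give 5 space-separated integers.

Answer: 3 3 3 6 5

Derivation:
Step 1: flows [3->0,3->1,1->4,2->3,2->4] -> levels [1 4 6 5 4]
Step 2: flows [3->0,3->1,1=4,2->3,2->4] -> levels [2 5 4 4 5]
Step 3: flows [3->0,1->3,1=4,2=3,4->2] -> levels [3 4 5 4 4]
Step 4: flows [3->0,1=3,1=4,2->3,2->4] -> levels [4 4 3 4 5]
Step 5: flows [0=3,1=3,4->1,3->2,4->2] -> levels [4 5 5 3 3]
Step 6: flows [0->3,1->3,1->4,2->3,2->4] -> levels [3 3 3 6 5]
Step 7: flows [3->0,3->1,4->1,3->2,4->2] -> levels [4 5 5 3 3]
  -> period-2 cycle: step 7 state = step 5 state; never stabilizes
  -> state at step 30: (30-5) mod 2 = 1, same as step 6 -> [3 3 3 6 5]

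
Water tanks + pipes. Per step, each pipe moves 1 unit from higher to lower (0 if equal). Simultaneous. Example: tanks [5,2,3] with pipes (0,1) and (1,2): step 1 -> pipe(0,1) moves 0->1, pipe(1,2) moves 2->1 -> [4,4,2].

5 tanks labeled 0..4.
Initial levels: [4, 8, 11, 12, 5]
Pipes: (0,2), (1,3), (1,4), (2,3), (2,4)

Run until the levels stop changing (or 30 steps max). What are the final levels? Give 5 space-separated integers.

Answer: 8 8 6 9 9

Derivation:
Step 1: flows [2->0,3->1,1->4,3->2,2->4] -> levels [5 8 10 10 7]
Step 2: flows [2->0,3->1,1->4,2=3,2->4] -> levels [6 8 8 9 9]
Step 3: flows [2->0,3->1,4->1,3->2,4->2] -> levels [7 10 9 7 7]
Step 4: flows [2->0,1->3,1->4,2->3,2->4] -> levels [8 8 6 9 9]
Step 5: flows [0->2,3->1,4->1,3->2,4->2] -> levels [7 10 9 7 7]
  -> period-2 cycle: step 5 state = step 3 state; never stabilizes
  -> state at step 30: (30-3) mod 2 = 1, same as step 4 -> [8 8 6 9 9]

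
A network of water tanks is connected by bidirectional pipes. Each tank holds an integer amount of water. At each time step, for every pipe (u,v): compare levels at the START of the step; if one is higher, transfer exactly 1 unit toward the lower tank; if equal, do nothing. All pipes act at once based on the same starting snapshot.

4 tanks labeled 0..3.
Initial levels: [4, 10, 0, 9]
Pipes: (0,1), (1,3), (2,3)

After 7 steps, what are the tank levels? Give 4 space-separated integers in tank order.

Step 1: flows [1->0,1->3,3->2] -> levels [5 8 1 9]
Step 2: flows [1->0,3->1,3->2] -> levels [6 8 2 7]
Step 3: flows [1->0,1->3,3->2] -> levels [7 6 3 7]
Step 4: flows [0->1,3->1,3->2] -> levels [6 8 4 5]
Step 5: flows [1->0,1->3,3->2] -> levels [7 6 5 5]
Step 6: flows [0->1,1->3,2=3] -> levels [6 6 5 6]
Step 7: flows [0=1,1=3,3->2] -> levels [6 6 6 5]

Answer: 6 6 6 5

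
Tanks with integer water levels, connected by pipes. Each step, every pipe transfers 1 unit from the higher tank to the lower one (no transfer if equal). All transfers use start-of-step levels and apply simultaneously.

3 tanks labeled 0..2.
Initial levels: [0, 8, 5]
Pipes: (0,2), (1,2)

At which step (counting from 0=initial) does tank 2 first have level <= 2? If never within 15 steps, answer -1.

Answer: -1

Derivation:
Step 1: flows [2->0,1->2] -> levels [1 7 5]
Step 2: flows [2->0,1->2] -> levels [2 6 5]
Step 3: flows [2->0,1->2] -> levels [3 5 5]
Step 4: flows [2->0,1=2] -> levels [4 5 4]
Step 5: flows [0=2,1->2] -> levels [4 4 5]
Step 6: flows [2->0,2->1] -> levels [5 5 3]
Step 7: flows [0->2,1->2] -> levels [4 4 5]
  -> period-2 cycle (repeats step 5); tank 2 never drops to <=2
Tank 2 never reaches <=2 within 15 steps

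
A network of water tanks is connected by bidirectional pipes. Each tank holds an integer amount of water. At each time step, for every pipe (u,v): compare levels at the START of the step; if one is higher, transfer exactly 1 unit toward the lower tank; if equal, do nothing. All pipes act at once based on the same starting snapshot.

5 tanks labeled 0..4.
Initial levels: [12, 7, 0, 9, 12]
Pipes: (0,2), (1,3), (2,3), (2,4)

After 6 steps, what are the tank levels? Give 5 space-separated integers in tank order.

Step 1: flows [0->2,3->1,3->2,4->2] -> levels [11 8 3 7 11]
Step 2: flows [0->2,1->3,3->2,4->2] -> levels [10 7 6 7 10]
Step 3: flows [0->2,1=3,3->2,4->2] -> levels [9 7 9 6 9]
Step 4: flows [0=2,1->3,2->3,2=4] -> levels [9 6 8 8 9]
Step 5: flows [0->2,3->1,2=3,4->2] -> levels [8 7 10 7 8]
Step 6: flows [2->0,1=3,2->3,2->4] -> levels [9 7 7 8 9]

Answer: 9 7 7 8 9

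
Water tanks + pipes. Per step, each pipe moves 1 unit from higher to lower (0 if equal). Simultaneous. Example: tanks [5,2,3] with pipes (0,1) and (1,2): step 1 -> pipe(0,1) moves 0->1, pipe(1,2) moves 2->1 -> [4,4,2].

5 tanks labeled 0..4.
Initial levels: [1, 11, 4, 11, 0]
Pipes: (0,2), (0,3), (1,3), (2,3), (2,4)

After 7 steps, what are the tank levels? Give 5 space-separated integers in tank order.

Step 1: flows [2->0,3->0,1=3,3->2,2->4] -> levels [3 11 3 9 1]
Step 2: flows [0=2,3->0,1->3,3->2,2->4] -> levels [4 10 3 8 2]
Step 3: flows [0->2,3->0,1->3,3->2,2->4] -> levels [4 9 4 7 3]
Step 4: flows [0=2,3->0,1->3,3->2,2->4] -> levels [5 8 4 6 4]
Step 5: flows [0->2,3->0,1->3,3->2,2=4] -> levels [5 7 6 5 4]
Step 6: flows [2->0,0=3,1->3,2->3,2->4] -> levels [6 6 3 7 5]
Step 7: flows [0->2,3->0,3->1,3->2,4->2] -> levels [6 7 6 4 4]

Answer: 6 7 6 4 4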